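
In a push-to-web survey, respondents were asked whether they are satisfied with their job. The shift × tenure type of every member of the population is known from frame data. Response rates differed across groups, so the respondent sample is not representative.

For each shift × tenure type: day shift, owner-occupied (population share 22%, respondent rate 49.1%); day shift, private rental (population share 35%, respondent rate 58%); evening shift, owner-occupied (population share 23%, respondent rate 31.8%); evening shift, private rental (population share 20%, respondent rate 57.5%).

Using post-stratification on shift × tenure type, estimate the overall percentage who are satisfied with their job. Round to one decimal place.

Reweight to the known shift × tenure type distribution:
  day shift, owner-occupied: 0.22 × 49.1 = 10.802
  day shift, private rental: 0.35 × 58 = 20.3
  evening shift, owner-occupied: 0.23 × 31.8 = 7.314
  evening shift, private rental: 0.2 × 57.5 = 11.5
Post-stratified estimate = 49.916 → 49.9%.

49.9%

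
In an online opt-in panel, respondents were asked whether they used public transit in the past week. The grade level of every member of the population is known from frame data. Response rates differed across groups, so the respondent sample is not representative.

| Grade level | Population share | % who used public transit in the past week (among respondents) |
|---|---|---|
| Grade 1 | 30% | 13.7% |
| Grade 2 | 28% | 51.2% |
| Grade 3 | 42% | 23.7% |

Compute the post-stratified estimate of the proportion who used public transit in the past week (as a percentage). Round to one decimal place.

28.4%

Reweight to the known grade level distribution:
  Grade 1: 0.3 × 13.7 = 4.11
  Grade 2: 0.28 × 51.2 = 14.336
  Grade 3: 0.42 × 23.7 = 9.954
Post-stratified estimate = 28.4 → 28.4%.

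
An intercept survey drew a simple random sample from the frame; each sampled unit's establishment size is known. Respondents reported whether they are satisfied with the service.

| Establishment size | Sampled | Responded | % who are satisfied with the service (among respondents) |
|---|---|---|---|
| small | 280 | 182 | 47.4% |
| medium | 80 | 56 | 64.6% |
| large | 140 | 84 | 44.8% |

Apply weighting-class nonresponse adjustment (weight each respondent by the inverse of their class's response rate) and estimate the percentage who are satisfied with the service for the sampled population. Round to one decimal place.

49.4%

Class response rates: small 182/280 = 65%, medium 56/80 = 70%, large 84/140 = 60%.
With weight = n_sampled/n_responded per class, the weighted class total is n_sampled:
  small: 280 × 47.4 = 13,272
  medium: 80 × 64.6 = 5168
  large: 140 × 44.8 = 6272
Adjusted estimate = 24,712 / 500 = 49.424 → 49.4%.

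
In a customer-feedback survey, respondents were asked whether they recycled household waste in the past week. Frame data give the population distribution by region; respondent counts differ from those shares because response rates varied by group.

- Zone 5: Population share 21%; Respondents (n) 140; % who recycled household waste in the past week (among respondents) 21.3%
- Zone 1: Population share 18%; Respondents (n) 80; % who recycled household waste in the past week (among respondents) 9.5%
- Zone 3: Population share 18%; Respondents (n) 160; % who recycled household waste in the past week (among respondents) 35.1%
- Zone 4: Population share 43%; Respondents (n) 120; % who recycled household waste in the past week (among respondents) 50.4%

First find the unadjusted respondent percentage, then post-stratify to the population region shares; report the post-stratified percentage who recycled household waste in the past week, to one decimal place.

34.2%

Unadjusted (pooled respondent) estimate weights by respondent counts:
  (140/500)×21.3 + (80/500)×9.5 + (160/500)×35.1 + (120/500)×50.4 = 30.812%
Post-stratified estimate weights by population shares:
  0.21×21.3 + 0.18×9.5 + 0.18×35.1 + 0.43×50.4 = 34.173%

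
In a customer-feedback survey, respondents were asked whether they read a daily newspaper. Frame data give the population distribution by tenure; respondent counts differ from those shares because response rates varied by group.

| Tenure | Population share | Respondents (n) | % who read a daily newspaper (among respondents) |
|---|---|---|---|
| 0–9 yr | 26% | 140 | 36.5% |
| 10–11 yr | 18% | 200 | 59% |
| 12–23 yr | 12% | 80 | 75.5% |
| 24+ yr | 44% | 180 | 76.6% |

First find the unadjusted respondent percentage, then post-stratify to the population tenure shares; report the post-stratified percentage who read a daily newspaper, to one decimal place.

62.9%

Naive respondent-only estimate (weights = respondent counts):
  (140/600)×36.5 + (200/600)×59 + (80/600)×75.5 + (180/600)×76.6 = 61.23%
Post-stratified estimate weights by population shares:
  0.26×36.5 + 0.18×59 + 0.12×75.5 + 0.44×76.6 = 62.874%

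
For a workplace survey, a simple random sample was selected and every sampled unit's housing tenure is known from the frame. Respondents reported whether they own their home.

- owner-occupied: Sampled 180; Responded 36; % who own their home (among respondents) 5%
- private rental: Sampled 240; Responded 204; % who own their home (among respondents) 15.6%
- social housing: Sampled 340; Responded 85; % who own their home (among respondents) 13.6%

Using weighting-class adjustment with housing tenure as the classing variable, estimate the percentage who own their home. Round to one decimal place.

Class response rates: owner-occupied 36/180 = 20%, private rental 204/240 = 85%, social housing 85/340 = 25%.
Inverse-response-rate weighting restores each class to its sampled count, so class totals weight by n_sampled:
  owner-occupied: 180 × 5 = 900
  private rental: 240 × 15.6 = 3744
  social housing: 340 × 13.6 = 4624
Adjusted estimate = 9268 / 760 = 12.1947 → 12.2%.

12.2%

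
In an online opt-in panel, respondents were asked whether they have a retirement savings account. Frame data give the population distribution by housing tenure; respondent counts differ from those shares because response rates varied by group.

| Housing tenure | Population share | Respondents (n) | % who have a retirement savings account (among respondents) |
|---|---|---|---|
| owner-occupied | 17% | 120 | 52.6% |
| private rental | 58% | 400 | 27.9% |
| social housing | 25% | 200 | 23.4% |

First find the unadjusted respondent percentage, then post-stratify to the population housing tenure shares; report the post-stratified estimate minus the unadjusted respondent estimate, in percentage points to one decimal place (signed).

+0.2 percentage points

Unadjusted (pooled respondent) estimate weights by respondent counts:
  (120/720)×52.6 + (400/720)×27.9 + (200/720)×23.4 = 30.7667%
Post-stratified estimate weights by population shares:
  0.17×52.6 + 0.58×27.9 + 0.25×23.4 = 30.974%
Difference = 30.974 − 30.7667 = 0.2073 pp.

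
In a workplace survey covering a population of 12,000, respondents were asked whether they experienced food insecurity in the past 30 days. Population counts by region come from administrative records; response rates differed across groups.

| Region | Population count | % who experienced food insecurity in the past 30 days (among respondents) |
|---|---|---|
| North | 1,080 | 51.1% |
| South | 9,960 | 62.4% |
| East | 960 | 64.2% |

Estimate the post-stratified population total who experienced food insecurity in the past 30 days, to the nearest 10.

Estimated count per cell = population count × respondent percentage:
  North: 1,080 × 51.1% = 551.88
  South: 9,960 × 62.4% = 6215.04
  East: 960 × 64.2% = 616.32
Estimated total = 7383.24 → 7,380.

7,380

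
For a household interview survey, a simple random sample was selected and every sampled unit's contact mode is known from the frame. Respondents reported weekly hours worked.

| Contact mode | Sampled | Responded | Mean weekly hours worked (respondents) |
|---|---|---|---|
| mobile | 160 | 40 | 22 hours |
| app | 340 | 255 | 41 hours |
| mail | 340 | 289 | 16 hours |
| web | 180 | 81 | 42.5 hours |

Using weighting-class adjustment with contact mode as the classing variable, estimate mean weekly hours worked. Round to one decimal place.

30.0

Class response rates: mobile 40/160 = 25%, app 255/340 = 75%, mail 289/340 = 85%, web 81/180 = 45%.
With weight = n_sampled/n_responded per class, the weighted class total is n_sampled:
  mobile: 160 × 22 = 3520
  app: 340 × 41 = 13,940
  mail: 340 × 16 = 5440
  web: 180 × 42.5 = 7650
Adjusted estimate = 30,550 / 1,020 = 29.951 → 30.0.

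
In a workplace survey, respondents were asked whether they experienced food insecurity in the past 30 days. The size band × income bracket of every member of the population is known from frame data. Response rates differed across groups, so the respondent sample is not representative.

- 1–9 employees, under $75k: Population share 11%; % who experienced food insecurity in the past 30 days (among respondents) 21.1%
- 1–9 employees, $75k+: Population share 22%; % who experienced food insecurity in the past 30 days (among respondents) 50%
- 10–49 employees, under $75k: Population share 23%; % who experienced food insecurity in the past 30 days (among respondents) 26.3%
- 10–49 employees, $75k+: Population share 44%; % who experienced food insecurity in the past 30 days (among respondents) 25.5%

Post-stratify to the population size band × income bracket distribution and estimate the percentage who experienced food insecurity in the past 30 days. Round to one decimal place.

Each cell contributes population-share × respondent value:
  1–9 employees, under $75k: 0.11 × 21.1 = 2.321
  1–9 employees, $75k+: 0.22 × 50 = 11
  10–49 employees, under $75k: 0.23 × 26.3 = 6.049
  10–49 employees, $75k+: 0.44 × 25.5 = 11.22
Post-stratified estimate = 30.59 → 30.6%.

30.6%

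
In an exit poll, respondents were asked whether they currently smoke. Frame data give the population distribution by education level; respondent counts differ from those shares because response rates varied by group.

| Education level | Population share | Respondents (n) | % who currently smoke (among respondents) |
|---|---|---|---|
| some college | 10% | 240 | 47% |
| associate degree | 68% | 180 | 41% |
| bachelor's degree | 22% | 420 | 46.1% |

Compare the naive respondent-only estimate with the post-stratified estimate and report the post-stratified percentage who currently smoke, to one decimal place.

42.7%

Unadjusted (pooled respondent) estimate weights by respondent counts:
  (240/840)×47 + (180/840)×41 + (420/840)×46.1 = 45.2643%
Post-stratifying to population shares instead:
  0.1×47 + 0.68×41 + 0.22×46.1 = 42.722%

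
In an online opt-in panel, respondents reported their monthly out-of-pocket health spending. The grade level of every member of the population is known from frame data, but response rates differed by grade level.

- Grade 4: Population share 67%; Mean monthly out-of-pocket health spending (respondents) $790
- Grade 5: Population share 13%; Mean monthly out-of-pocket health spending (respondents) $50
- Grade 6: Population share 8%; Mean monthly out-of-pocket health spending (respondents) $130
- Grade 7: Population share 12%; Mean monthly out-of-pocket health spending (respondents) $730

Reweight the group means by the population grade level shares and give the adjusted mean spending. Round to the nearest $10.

Each cell contributes population-share × respondent value:
  Grade 4: 0.67 × 790 = 529.3
  Grade 5: 0.13 × 50 = 6.5
  Grade 6: 0.08 × 130 = 10.4
  Grade 7: 0.12 × 730 = 87.6
Post-stratified estimate = 633.8 → $630.

$630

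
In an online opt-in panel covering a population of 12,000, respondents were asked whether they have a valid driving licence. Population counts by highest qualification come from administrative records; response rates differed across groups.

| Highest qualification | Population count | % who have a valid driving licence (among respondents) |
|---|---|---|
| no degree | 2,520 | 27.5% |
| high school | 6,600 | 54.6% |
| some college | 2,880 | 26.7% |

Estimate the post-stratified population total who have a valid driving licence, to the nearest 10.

5,070

Each cell contributes its population count × the respondent rate:
  no degree: 2,520 × 27.5% = 693
  high school: 6,600 × 54.6% = 3603.6
  some college: 2,880 × 26.7% = 768.96
Estimated total = 5065.56 → 5,070.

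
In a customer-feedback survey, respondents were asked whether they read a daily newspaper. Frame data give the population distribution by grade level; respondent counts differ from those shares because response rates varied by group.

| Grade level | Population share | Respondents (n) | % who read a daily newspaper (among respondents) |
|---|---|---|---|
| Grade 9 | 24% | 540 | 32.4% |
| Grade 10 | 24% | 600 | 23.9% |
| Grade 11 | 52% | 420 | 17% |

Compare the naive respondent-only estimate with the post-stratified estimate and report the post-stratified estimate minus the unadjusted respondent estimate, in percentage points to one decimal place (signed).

Naive respondent-only estimate (weights = respondent counts):
  (540/1560)×32.4 + (600/1560)×23.9 + (420/1560)×17 = 24.9846%
Reweighting by population grade level shares:
  0.24×32.4 + 0.24×23.9 + 0.52×17 = 22.352%
Difference = 22.352 − 24.9846 = -2.6326 pp.

-2.6 percentage points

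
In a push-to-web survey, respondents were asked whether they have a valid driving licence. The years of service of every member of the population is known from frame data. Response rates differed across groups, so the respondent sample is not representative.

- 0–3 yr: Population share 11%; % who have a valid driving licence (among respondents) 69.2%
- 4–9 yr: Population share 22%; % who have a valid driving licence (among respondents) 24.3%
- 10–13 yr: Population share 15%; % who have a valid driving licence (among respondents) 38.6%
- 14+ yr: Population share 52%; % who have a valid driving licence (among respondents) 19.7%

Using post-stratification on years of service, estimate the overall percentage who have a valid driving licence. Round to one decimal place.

29.0%

Weight each group's respondent value by its population share:
  0–3 yr: 0.11 × 69.2 = 7.612
  4–9 yr: 0.22 × 24.3 = 5.346
  10–13 yr: 0.15 × 38.6 = 5.79
  14+ yr: 0.52 × 19.7 = 10.244
Post-stratified estimate = 28.992 → 29.0%.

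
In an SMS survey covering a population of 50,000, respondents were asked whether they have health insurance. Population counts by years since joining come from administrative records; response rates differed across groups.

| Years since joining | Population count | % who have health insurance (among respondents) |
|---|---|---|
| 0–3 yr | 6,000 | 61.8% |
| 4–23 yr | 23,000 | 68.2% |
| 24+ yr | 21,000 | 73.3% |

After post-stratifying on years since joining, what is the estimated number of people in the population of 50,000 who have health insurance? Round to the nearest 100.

Estimated count per cell = population count × respondent percentage:
  0–3 yr: 6,000 × 61.8% = 3708
  4–23 yr: 23,000 × 68.2% = 15,686
  24+ yr: 21,000 × 73.3% = 15,393
Estimated total = 34,787 → 34,800.

34,800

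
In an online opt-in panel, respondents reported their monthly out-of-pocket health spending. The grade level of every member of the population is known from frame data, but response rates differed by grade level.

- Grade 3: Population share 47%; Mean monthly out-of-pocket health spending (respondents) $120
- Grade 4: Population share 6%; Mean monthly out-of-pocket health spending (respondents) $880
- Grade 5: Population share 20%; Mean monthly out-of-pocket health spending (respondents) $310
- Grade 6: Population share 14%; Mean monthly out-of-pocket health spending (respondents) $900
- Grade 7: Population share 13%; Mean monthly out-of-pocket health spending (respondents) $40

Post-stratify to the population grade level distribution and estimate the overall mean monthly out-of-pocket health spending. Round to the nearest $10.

$300

Post-stratification weights by population share, not respondent share:
  Grade 3: 0.47 × 120 = 56.4
  Grade 4: 0.06 × 880 = 52.8
  Grade 5: 0.2 × 310 = 62
  Grade 6: 0.14 × 900 = 126
  Grade 7: 0.13 × 40 = 5.2
Post-stratified estimate = 302.4 → $300.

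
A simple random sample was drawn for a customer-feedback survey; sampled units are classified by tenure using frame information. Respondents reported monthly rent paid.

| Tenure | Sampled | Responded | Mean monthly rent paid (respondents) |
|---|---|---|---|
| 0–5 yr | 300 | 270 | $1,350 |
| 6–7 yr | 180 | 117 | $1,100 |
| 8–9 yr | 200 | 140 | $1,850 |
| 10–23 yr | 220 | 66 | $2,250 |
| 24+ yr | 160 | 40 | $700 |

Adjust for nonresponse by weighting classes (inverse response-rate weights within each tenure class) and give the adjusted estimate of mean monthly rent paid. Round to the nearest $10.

Response rates by class: 0–5 yr 270/300 = 90%, 6–7 yr 117/180 = 65%, 8–9 yr 140/200 = 70%, 10–23 yr 66/220 = 30%, 24+ yr 40/160 = 25%.
Weighting each respondent by the inverse class response rate inflates each class back to its sampled size, so the class weight is n_sampled:
  0–5 yr: 300 × 1350 = 405,000
  6–7 yr: 180 × 1100 = 198,000
  8–9 yr: 200 × 1850 = 370,000
  10–23 yr: 220 × 2250 = 495,000
  24+ yr: 160 × 700 = 112,000
Adjusted estimate = 1,580,000 / 1,060 = 1490.57 → $1,490.

$1,490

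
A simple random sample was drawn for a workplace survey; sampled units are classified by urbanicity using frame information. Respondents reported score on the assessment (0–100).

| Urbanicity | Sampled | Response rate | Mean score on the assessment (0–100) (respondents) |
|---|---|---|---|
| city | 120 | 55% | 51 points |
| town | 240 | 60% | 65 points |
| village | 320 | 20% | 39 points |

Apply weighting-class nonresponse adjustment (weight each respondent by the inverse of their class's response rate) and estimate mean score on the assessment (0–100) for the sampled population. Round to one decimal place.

50.3

Each respondent's weight = sampled/responded in their class; summing within a class gives n_sampled, so:
  city: 120 × 51 = 6120
  town: 240 × 65 = 15,600
  village: 320 × 39 = 12,480
Adjusted estimate = 34,200 / 680 = 50.2941 → 50.3.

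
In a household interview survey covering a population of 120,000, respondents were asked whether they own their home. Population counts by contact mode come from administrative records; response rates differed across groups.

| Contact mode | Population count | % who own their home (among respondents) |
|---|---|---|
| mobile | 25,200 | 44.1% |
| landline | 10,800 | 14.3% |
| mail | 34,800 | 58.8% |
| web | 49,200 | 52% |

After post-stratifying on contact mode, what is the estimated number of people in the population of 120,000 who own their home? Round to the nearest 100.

Each cell contributes its population count × the respondent rate:
  mobile: 25,200 × 44.1% = 11113.2
  landline: 10,800 × 14.3% = 1544.4
  mail: 34,800 × 58.8% = 20462.4
  web: 49,200 × 52% = 25,584
Estimated total = 58,704 → 58,700.

58,700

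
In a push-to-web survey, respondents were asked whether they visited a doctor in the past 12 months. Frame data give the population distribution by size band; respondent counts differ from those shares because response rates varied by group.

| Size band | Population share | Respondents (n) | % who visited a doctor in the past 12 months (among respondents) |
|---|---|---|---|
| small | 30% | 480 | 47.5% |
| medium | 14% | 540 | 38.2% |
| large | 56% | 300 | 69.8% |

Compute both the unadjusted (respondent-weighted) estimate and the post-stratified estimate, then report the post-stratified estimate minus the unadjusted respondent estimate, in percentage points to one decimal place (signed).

Without adjustment, the pooled respondent share is:
  (480/1320)×47.5 + (540/1320)×38.2 + (300/1320)×69.8 = 48.7636%
Post-stratified estimate weights by population shares:
  0.3×47.5 + 0.14×38.2 + 0.56×69.8 = 58.686%
Difference = 58.686 − 48.7636 = 9.9224 pp.

+9.9 percentage points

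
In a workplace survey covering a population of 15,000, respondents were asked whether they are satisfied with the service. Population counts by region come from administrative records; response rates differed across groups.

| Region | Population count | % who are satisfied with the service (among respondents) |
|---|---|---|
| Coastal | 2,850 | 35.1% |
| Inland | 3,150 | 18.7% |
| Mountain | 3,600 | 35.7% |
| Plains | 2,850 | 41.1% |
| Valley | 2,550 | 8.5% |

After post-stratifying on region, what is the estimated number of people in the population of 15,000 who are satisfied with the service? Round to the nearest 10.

4,260

Apply each group's respondent rate to its population count:
  Coastal: 2,850 × 35.1% = 1000.35
  Inland: 3,150 × 18.7% = 589.05
  Mountain: 3,600 × 35.7% = 1285.2
  Plains: 2,850 × 41.1% = 1171.35
  Valley: 2,550 × 8.5% = 216.75
Estimated total = 4262.7 → 4,260.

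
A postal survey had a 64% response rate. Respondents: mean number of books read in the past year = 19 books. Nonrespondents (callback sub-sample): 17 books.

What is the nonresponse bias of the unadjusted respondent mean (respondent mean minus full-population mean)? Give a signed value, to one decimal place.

+0.7

Nonresponse fraction = 1 − 0.64 = 0.36.
Bias = (nonresponse fraction) × (respondent mean − nonrespondent mean)
     = 0.36 × (19 − 17) = 0.36 × 2 = 0.72.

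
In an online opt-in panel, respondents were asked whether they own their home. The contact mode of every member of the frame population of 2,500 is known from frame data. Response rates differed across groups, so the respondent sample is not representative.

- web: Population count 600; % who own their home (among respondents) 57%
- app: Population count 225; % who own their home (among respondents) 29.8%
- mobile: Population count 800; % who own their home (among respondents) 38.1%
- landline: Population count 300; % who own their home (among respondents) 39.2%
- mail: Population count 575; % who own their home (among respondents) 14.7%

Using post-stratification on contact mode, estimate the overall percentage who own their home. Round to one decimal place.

Each cell contributes population-share × respondent value:
  web: (600/2,500) × 57 = 13.68
  app: (225/2,500) × 29.8 = 2.682
  mobile: (800/2,500) × 38.1 = 12.192
  landline: (300/2,500) × 39.2 = 4.704
  mail: (575/2,500) × 14.7 = 3.381
Post-stratified estimate = 36.639 → 36.6%.

36.6%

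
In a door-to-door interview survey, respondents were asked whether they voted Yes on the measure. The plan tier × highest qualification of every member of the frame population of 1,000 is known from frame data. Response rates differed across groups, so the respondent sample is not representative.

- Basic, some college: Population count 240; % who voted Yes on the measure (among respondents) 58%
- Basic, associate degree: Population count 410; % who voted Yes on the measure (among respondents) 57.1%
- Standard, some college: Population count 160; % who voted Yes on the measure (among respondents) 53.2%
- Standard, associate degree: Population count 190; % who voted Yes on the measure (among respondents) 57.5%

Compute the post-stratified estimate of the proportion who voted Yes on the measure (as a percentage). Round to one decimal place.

Each cell contributes population-share × respondent value:
  Basic, some college: (240/1,000) × 58 = 13.92
  Basic, associate degree: (410/1,000) × 57.1 = 23.411
  Standard, some college: (160/1,000) × 53.2 = 8.512
  Standard, associate degree: (190/1,000) × 57.5 = 10.925
Post-stratified estimate = 56.768 → 56.8%.

56.8%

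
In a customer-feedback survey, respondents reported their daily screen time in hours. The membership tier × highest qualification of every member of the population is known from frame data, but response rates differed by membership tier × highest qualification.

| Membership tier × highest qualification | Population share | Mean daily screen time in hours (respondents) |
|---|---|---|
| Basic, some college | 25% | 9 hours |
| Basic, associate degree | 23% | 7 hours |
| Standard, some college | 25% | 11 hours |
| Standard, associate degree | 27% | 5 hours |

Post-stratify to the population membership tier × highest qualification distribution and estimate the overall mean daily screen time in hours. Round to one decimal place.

Weight each group's respondent value by its population share:
  Basic, some college: 0.25 × 9 = 2.25
  Basic, associate degree: 0.23 × 7 = 1.61
  Standard, some college: 0.25 × 11 = 2.75
  Standard, associate degree: 0.27 × 5 = 1.35
Post-stratified estimate = 7.96 → 8.0.

8.0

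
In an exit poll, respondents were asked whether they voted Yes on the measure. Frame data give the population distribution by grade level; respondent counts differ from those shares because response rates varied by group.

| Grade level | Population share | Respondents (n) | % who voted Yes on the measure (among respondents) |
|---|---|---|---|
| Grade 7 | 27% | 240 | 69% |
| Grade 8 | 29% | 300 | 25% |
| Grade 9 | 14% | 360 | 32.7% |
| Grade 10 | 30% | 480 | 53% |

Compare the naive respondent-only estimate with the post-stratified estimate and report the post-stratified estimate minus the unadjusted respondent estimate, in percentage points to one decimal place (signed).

+2.0 percentage points

Unadjusted (pooled respondent) estimate weights by respondent counts:
  (240/1380)×69 + (300/1380)×25 + (360/1380)×32.7 + (480/1380)×53 = 44.4%
Post-stratified estimate weights by population shares:
  0.27×69 + 0.29×25 + 0.14×32.7 + 0.3×53 = 46.358%
Difference = 46.358 − 44.4 = 1.958 pp.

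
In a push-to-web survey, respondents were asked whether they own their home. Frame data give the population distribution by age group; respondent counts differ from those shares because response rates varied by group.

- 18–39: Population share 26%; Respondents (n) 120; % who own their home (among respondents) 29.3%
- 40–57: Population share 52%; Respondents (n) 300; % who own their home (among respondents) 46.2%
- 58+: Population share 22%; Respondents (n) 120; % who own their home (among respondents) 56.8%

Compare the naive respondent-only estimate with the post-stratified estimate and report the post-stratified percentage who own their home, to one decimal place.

Without adjustment, the pooled respondent share is:
  (120/540)×29.3 + (300/540)×46.2 + (120/540)×56.8 = 44.8%
Reweighting by population age group shares:
  0.26×29.3 + 0.52×46.2 + 0.22×56.8 = 44.138%

44.1%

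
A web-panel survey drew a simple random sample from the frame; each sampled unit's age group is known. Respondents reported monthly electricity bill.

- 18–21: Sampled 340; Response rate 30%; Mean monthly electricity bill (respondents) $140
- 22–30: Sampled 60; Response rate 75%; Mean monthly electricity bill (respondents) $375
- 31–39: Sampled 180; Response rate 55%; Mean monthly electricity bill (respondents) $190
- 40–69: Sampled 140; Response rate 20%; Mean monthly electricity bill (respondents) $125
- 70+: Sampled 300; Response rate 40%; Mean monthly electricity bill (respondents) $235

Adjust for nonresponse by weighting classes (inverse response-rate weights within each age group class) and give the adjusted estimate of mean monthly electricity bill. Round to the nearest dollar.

$189

Inverse-response-rate weighting restores each class to its sampled count, so class totals weight by n_sampled:
  18–21: 340 × 140 = 47,600
  22–30: 60 × 375 = 22,500
  31–39: 180 × 190 = 34,200
  40–69: 140 × 125 = 17,500
  70+: 300 × 235 = 70,500
Adjusted estimate = 192,300 / 1,020 = 188.529 → $189.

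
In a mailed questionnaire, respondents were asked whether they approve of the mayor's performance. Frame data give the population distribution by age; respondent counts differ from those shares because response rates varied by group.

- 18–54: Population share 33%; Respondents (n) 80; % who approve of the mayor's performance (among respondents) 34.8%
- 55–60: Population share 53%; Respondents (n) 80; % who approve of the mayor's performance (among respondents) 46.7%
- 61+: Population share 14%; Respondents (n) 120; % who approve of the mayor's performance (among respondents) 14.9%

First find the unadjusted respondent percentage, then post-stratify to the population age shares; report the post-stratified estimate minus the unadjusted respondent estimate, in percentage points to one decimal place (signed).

Naive respondent-only estimate (weights = respondent counts):
  (80/280)×34.8 + (80/280)×46.7 + (120/280)×14.9 = 29.6714%
Post-stratified estimate weights by population shares:
  0.33×34.8 + 0.53×46.7 + 0.14×14.9 = 38.321%
Difference = 38.321 − 29.6714 = 8.6496 pp.

+8.6 percentage points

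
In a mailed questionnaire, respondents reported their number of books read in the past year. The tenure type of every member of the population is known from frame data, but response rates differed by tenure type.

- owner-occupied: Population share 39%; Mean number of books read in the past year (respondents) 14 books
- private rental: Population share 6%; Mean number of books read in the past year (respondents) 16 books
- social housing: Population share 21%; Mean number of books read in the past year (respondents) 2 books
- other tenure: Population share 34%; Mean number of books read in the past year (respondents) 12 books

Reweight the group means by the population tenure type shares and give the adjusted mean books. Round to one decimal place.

10.9

Post-stratification weights by population share, not respondent share:
  owner-occupied: 0.39 × 14 = 5.46
  private rental: 0.06 × 16 = 0.96
  social housing: 0.21 × 2 = 0.42
  other tenure: 0.34 × 12 = 4.08
Post-stratified estimate = 10.92 → 10.9.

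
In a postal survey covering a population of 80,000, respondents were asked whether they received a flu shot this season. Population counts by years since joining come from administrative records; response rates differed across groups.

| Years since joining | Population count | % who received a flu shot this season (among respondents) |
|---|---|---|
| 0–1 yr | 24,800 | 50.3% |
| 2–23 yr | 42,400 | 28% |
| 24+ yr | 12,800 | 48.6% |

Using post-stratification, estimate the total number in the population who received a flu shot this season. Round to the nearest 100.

30,600

Each cell contributes its population count × the respondent rate:
  0–1 yr: 24,800 × 50.3% = 12474.4
  2–23 yr: 42,400 × 28% = 11,872
  24+ yr: 12,800 × 48.6% = 6220.8
Estimated total = 30567.2 → 30,600.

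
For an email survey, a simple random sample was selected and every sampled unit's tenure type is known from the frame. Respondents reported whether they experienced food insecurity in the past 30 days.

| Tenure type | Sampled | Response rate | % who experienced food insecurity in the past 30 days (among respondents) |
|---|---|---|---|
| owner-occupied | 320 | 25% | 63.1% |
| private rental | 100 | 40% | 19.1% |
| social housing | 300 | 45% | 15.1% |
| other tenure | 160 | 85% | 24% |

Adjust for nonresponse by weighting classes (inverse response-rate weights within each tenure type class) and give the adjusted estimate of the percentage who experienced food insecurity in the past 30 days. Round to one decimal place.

Weighting each respondent by the inverse class response rate inflates each class back to its sampled size, so the class weight is n_sampled:
  owner-occupied: 320 × 63.1 = 20,192
  private rental: 100 × 19.1 = 1910
  social housing: 300 × 15.1 = 4530
  other tenure: 160 × 24 = 3840
Adjusted estimate = 30,472 / 880 = 34.6273 → 34.6%.

34.6%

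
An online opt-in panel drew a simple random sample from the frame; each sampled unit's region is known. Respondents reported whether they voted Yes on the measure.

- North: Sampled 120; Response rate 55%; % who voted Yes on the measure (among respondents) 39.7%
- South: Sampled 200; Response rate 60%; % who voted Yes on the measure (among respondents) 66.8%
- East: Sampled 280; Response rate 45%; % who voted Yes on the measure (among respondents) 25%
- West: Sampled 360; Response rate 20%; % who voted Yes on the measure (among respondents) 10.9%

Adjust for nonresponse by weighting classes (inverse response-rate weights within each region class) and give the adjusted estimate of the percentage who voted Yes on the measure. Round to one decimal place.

30.3%

With weight = n_sampled/n_responded per class, the weighted class total is n_sampled:
  North: 120 × 39.7 = 4764
  South: 200 × 66.8 = 13,360
  East: 280 × 25 = 7000
  West: 360 × 10.9 = 3924
Adjusted estimate = 29,048 / 960 = 30.2583 → 30.3%.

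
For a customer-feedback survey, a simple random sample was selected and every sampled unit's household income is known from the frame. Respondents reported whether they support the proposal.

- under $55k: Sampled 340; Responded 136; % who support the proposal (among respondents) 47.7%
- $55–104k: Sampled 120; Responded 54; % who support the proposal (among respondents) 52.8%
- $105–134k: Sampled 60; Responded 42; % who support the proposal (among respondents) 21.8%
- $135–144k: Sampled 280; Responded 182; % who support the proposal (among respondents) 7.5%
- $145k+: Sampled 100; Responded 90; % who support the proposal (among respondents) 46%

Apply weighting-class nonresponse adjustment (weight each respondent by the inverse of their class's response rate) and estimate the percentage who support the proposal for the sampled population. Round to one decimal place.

34.0%

Response rates by class: under $55k 136/340 = 40%, $55–104k 54/120 = 45%, $105–134k 42/60 = 70%, $135–144k 182/280 = 65%, $145k+ 90/100 = 90%.
With weight = n_sampled/n_responded per class, the weighted class total is n_sampled:
  under $55k: 340 × 47.7 = 16218
  $55–104k: 120 × 52.8 = 6336
  $105–134k: 60 × 21.8 = 1308
  $135–144k: 280 × 7.5 = 2100
  $145k+: 100 × 46 = 4600
Adjusted estimate = 30,562 / 900 = 33.9578 → 34.0%.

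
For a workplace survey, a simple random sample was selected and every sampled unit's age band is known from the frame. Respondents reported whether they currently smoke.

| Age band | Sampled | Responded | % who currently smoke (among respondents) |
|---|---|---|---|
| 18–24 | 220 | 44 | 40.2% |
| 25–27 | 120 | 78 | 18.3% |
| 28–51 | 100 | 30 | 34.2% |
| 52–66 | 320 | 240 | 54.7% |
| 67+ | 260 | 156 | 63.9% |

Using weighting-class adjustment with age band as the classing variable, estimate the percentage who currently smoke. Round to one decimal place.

Class response rates: 18–24 44/220 = 20%, 25–27 78/120 = 65%, 28–51 30/100 = 30%, 52–66 240/320 = 75%, 67+ 156/260 = 60%.
Inverse-response-rate weighting restores each class to its sampled count, so class totals weight by n_sampled:
  18–24: 220 × 40.2 = 8844
  25–27: 120 × 18.3 = 2196
  28–51: 100 × 34.2 = 3420
  52–66: 320 × 54.7 = 17,504
  67+: 260 × 63.9 = 16,614
Adjusted estimate = 48,578 / 1,020 = 47.6255 → 47.6%.

47.6%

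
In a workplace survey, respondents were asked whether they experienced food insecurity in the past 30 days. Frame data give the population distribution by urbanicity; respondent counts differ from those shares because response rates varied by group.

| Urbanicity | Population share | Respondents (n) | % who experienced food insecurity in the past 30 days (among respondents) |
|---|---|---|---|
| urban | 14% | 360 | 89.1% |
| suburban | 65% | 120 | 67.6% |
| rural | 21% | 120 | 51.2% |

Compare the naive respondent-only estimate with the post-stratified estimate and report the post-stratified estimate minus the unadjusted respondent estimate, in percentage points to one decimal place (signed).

-10.1 percentage points

Naive respondent-only estimate (weights = respondent counts):
  (360/600)×89.1 + (120/600)×67.6 + (120/600)×51.2 = 77.22%
Reweighting by population urbanicity shares:
  0.14×89.1 + 0.65×67.6 + 0.21×51.2 = 67.166%
Difference = 67.166 − 77.22 = -10.054 pp.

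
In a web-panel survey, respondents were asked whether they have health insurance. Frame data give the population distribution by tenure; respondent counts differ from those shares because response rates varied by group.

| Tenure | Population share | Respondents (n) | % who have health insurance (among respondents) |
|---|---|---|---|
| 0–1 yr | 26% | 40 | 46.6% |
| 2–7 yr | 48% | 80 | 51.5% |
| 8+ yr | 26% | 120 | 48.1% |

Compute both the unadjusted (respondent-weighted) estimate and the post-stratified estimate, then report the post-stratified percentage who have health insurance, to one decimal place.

Naive respondent-only estimate (weights = respondent counts):
  (40/240)×46.6 + (80/240)×51.5 + (120/240)×48.1 = 48.9833%
Post-stratifying to population shares instead:
  0.26×46.6 + 0.48×51.5 + 0.26×48.1 = 49.342%

49.3%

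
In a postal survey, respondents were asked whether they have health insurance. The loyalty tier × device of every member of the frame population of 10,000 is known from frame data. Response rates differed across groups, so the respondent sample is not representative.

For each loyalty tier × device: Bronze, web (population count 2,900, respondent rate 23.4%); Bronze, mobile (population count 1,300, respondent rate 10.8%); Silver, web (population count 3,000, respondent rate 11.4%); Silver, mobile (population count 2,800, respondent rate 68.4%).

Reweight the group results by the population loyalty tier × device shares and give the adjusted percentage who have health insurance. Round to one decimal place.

Each cell contributes population-share × respondent value:
  Bronze, web: (2,900/10,000) × 23.4 = 6.786
  Bronze, mobile: (1,300/10,000) × 10.8 = 1.404
  Silver, web: (3,000/10,000) × 11.4 = 3.42
  Silver, mobile: (2,800/10,000) × 68.4 = 19.152
Post-stratified estimate = 30.762 → 30.8%.

30.8%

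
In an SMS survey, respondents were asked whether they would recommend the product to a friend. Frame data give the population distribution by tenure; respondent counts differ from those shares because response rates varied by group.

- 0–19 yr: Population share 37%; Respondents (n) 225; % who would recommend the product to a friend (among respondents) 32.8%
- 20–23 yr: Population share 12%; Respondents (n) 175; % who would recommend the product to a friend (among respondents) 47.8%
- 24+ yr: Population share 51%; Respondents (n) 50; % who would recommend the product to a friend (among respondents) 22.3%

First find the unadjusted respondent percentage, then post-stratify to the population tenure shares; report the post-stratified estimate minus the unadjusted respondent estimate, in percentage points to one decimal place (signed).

Naive respondent-only estimate (weights = respondent counts):
  (225/450)×32.8 + (175/450)×47.8 + (50/450)×22.3 = 37.4667%
Post-stratified estimate weights by population shares:
  0.37×32.8 + 0.12×47.8 + 0.51×22.3 = 29.245%
Difference = 29.245 − 37.4667 = -8.2217 pp.

-8.2 percentage points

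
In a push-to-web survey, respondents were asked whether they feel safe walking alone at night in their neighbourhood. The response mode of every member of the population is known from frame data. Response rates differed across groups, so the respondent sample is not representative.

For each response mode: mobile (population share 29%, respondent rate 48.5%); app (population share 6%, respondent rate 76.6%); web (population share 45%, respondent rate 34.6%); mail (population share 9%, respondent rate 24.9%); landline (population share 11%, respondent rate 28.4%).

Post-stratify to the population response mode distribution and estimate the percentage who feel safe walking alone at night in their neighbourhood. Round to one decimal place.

39.6%

Weight each group's respondent value by its population share:
  mobile: 0.29 × 48.5 = 14.065
  app: 0.06 × 76.6 = 4.596
  web: 0.45 × 34.6 = 15.57
  mail: 0.09 × 24.9 = 2.241
  landline: 0.11 × 28.4 = 3.124
Post-stratified estimate = 39.596 → 39.6%.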